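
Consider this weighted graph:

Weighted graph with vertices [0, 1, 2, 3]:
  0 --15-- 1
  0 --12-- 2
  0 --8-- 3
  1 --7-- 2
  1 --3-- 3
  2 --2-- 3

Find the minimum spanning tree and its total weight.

Applying Kruskal's algorithm (sort edges by weight, add if no cycle):
  Add (2,3) w=2
  Add (1,3) w=3
  Skip (1,2) w=7 (creates cycle)
  Add (0,3) w=8
  Skip (0,2) w=12 (creates cycle)
  Skip (0,1) w=15 (creates cycle)
MST weight = 13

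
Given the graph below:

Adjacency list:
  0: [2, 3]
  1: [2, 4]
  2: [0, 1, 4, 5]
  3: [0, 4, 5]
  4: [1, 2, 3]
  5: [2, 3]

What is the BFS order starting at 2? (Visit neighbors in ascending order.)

BFS from vertex 2 (neighbors processed in ascending order):
Visit order: 2, 0, 1, 4, 5, 3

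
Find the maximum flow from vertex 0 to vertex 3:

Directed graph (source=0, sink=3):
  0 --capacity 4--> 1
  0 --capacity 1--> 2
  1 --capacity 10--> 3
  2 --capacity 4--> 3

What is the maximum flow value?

Computing max flow:
  Flow on (0->1): 4/4
  Flow on (0->2): 1/1
  Flow on (1->3): 4/10
  Flow on (2->3): 1/4
Maximum flow = 5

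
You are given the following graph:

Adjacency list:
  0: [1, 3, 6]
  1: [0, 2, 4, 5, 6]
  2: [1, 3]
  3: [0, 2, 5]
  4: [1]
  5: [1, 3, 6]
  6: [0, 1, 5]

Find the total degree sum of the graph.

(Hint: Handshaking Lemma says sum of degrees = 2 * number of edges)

Count edges: 10 edges.
By Handshaking Lemma: sum of degrees = 2 * 10 = 20.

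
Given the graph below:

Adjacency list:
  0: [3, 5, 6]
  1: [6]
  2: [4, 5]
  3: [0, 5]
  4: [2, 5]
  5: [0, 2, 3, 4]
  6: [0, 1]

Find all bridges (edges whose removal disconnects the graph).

A bridge is an edge whose removal increases the number of connected components.
Bridges found: (0,6), (1,6)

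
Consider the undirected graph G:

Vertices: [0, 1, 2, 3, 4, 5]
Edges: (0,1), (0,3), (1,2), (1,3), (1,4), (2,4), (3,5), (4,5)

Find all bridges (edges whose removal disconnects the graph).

No bridges found. The graph is 2-edge-connected (no single edge removal disconnects it).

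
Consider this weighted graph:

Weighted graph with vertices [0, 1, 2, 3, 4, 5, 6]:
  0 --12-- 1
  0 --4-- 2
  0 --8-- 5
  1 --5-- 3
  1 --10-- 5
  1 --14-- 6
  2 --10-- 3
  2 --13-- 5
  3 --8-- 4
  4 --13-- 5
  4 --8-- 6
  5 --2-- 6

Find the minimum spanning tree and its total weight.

Applying Kruskal's algorithm (sort edges by weight, add if no cycle):
  Add (5,6) w=2
  Add (0,2) w=4
  Add (1,3) w=5
  Add (0,5) w=8
  Add (3,4) w=8
  Add (4,6) w=8
  Skip (1,5) w=10 (creates cycle)
  Skip (2,3) w=10 (creates cycle)
  Skip (0,1) w=12 (creates cycle)
  Skip (2,5) w=13 (creates cycle)
  Skip (4,5) w=13 (creates cycle)
  Skip (1,6) w=14 (creates cycle)
MST weight = 35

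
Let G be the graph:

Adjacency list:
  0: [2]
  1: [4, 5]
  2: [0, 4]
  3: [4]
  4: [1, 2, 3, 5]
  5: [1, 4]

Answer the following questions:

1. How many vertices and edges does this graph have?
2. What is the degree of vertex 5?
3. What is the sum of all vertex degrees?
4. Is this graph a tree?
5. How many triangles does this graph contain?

Count: 6 vertices, 6 edges.
Vertex 5 has neighbors [1, 4], degree = 2.
Handshaking lemma: 2 * 6 = 12.
A tree on 6 vertices has 5 edges. This graph has 6 edges (1 extra). Not a tree.
Number of triangles = 1.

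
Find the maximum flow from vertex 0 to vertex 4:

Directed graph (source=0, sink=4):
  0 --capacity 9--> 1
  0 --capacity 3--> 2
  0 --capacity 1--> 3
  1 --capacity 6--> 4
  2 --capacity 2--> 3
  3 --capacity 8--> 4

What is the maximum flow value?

Computing max flow:
  Flow on (0->1): 6/9
  Flow on (0->2): 2/3
  Flow on (0->3): 1/1
  Flow on (1->4): 6/6
  Flow on (2->3): 2/2
  Flow on (3->4): 3/8
Maximum flow = 9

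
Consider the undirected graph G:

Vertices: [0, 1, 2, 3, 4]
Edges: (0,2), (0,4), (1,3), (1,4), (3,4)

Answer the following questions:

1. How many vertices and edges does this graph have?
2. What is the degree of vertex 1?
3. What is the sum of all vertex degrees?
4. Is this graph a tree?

Count: 5 vertices, 5 edges.
Vertex 1 has neighbors [3, 4], degree = 2.
Handshaking lemma: 2 * 5 = 10.
A tree on 5 vertices has 4 edges. This graph has 5 edges (1 extra). Not a tree.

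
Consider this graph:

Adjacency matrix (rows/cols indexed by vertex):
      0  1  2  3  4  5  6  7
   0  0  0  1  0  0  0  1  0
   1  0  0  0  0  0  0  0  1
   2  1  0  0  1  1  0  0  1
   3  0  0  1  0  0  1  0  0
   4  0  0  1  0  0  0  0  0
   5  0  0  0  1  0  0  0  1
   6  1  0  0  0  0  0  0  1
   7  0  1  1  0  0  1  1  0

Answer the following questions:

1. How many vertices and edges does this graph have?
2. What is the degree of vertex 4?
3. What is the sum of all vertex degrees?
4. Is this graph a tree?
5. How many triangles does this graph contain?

Count: 8 vertices, 9 edges.
Vertex 4 has neighbors [2], degree = 1.
Handshaking lemma: 2 * 9 = 18.
A tree on 8 vertices has 7 edges. This graph has 9 edges (2 extra). Not a tree.
Number of triangles = 0.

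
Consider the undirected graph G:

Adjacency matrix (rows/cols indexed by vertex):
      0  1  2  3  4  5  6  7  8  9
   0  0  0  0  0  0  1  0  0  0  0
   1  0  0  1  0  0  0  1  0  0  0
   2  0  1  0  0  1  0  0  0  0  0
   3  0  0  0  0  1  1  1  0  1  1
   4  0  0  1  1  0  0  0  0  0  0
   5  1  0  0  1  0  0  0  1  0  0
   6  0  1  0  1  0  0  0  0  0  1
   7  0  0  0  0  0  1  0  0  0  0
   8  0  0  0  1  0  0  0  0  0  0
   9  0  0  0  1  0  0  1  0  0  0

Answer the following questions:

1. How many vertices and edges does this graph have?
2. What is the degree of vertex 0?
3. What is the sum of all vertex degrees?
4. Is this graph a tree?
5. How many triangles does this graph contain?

Count: 10 vertices, 11 edges.
Vertex 0 has neighbors [5], degree = 1.
Handshaking lemma: 2 * 11 = 22.
A tree on 10 vertices has 9 edges. This graph has 11 edges (2 extra). Not a tree.
Number of triangles = 1.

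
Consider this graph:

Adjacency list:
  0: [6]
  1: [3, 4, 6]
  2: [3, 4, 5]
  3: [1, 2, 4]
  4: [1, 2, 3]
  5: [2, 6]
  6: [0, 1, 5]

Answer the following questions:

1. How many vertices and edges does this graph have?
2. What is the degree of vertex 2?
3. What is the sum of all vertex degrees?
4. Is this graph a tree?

Count: 7 vertices, 9 edges.
Vertex 2 has neighbors [3, 4, 5], degree = 3.
Handshaking lemma: 2 * 9 = 18.
A tree on 7 vertices has 6 edges. This graph has 9 edges (3 extra). Not a tree.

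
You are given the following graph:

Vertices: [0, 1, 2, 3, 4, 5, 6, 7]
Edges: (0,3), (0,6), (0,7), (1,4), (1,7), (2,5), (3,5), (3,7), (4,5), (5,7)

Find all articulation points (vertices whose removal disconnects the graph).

An articulation point is a vertex whose removal disconnects the graph.
Articulation points: [0, 5]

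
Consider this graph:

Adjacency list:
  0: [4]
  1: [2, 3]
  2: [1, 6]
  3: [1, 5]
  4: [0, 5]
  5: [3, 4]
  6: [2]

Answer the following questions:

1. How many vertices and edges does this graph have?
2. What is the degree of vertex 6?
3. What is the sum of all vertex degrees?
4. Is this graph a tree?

Count: 7 vertices, 6 edges.
Vertex 6 has neighbors [2], degree = 1.
Handshaking lemma: 2 * 6 = 12.
A graph is a tree iff it is connected and has exactly n-1 edges. This graph is connected (all 7 vertices in one component) and has 7-1 = 6 edges. It is a tree.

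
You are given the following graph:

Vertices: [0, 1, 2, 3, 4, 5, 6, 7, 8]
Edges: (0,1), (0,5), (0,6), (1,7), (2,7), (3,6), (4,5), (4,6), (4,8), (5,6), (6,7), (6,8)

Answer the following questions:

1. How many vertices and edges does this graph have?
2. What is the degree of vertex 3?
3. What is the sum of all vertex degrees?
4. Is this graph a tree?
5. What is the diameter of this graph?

Count: 9 vertices, 12 edges.
Vertex 3 has neighbors [6], degree = 1.
Handshaking lemma: 2 * 12 = 24.
A tree on 9 vertices has 8 edges. This graph has 12 edges (4 extra). Not a tree.
Diameter (longest shortest path) = 3.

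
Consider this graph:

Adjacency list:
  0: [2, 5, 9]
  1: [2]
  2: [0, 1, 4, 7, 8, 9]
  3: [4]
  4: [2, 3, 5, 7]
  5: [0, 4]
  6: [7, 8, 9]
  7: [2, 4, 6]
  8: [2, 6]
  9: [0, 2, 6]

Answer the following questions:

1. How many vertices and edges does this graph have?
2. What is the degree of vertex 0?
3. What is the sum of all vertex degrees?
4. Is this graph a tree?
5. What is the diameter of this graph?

Count: 10 vertices, 14 edges.
Vertex 0 has neighbors [2, 5, 9], degree = 3.
Handshaking lemma: 2 * 14 = 28.
A tree on 10 vertices has 9 edges. This graph has 14 edges (5 extra). Not a tree.
Diameter (longest shortest path) = 3.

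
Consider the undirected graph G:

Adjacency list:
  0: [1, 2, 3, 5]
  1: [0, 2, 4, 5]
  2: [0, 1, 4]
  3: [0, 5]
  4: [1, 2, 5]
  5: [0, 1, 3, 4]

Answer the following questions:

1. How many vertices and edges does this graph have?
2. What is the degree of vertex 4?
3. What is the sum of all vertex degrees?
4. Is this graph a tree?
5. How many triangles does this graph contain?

Count: 6 vertices, 10 edges.
Vertex 4 has neighbors [1, 2, 5], degree = 3.
Handshaking lemma: 2 * 10 = 20.
A tree on 6 vertices has 5 edges. This graph has 10 edges (5 extra). Not a tree.
Number of triangles = 5.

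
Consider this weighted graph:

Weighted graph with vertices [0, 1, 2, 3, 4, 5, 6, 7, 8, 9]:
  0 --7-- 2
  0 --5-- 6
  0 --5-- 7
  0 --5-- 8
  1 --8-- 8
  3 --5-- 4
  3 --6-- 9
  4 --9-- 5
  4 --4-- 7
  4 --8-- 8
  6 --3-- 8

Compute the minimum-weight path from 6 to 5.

Using Dijkstra's algorithm from vertex 6:
Shortest path: 6 -> 8 -> 4 -> 5
Total weight: 3 + 8 + 9 = 20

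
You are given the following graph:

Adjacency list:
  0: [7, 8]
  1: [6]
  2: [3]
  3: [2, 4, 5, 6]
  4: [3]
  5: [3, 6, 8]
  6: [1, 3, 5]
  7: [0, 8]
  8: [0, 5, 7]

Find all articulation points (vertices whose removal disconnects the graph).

An articulation point is a vertex whose removal disconnects the graph.
Articulation points: [3, 5, 6, 8]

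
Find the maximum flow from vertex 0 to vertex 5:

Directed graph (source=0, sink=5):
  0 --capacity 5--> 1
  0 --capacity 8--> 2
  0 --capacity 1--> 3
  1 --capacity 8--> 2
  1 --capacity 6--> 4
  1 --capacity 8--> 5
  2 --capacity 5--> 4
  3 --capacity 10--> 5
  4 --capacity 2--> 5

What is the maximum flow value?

Computing max flow:
  Flow on (0->1): 5/5
  Flow on (0->2): 2/8
  Flow on (0->3): 1/1
  Flow on (1->5): 5/8
  Flow on (2->4): 2/5
  Flow on (3->5): 1/10
  Flow on (4->5): 2/2
Maximum flow = 8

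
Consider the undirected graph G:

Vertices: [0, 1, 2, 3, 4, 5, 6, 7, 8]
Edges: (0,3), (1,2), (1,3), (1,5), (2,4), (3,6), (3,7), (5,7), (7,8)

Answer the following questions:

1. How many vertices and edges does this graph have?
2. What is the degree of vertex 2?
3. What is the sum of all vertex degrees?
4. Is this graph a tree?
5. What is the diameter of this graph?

Count: 9 vertices, 9 edges.
Vertex 2 has neighbors [1, 4], degree = 2.
Handshaking lemma: 2 * 9 = 18.
A tree on 9 vertices has 8 edges. This graph has 9 edges (1 extra). Not a tree.
Diameter (longest shortest path) = 5.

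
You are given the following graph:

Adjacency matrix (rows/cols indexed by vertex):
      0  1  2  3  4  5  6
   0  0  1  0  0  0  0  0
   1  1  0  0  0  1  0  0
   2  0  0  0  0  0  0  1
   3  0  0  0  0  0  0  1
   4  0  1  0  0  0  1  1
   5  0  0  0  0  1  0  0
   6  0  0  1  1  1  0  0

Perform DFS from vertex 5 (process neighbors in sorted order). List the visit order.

DFS from vertex 5 (neighbors processed in ascending order):
Visit order: 5, 4, 1, 0, 6, 2, 3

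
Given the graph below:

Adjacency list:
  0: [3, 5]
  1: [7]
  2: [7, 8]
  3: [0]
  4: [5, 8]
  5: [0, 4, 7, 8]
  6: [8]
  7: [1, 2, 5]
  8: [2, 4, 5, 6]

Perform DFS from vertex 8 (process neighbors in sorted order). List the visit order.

DFS from vertex 8 (neighbors processed in ascending order):
Visit order: 8, 2, 7, 1, 5, 0, 3, 4, 6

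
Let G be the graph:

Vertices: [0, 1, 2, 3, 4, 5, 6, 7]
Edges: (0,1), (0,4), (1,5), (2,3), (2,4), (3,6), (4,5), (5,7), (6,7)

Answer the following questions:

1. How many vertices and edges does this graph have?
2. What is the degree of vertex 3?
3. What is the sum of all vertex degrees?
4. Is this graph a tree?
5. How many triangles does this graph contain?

Count: 8 vertices, 9 edges.
Vertex 3 has neighbors [2, 6], degree = 2.
Handshaking lemma: 2 * 9 = 18.
A tree on 8 vertices has 7 edges. This graph has 9 edges (2 extra). Not a tree.
Number of triangles = 0.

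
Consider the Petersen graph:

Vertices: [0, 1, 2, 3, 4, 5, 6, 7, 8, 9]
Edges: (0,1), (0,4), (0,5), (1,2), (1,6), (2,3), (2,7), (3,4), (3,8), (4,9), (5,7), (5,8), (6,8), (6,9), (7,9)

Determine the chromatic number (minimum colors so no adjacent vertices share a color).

The Petersen graph contains odd cycles (e.g. the outer 5-cycle), so chi >= 3.
A proper 3-coloring exists (it is a well-known 3-chromatic graph).
Chromatic number = 3.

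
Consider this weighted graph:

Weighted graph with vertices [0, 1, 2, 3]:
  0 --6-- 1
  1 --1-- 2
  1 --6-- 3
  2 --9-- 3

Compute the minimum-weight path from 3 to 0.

Using Dijkstra's algorithm from vertex 3:
Shortest path: 3 -> 1 -> 0
Total weight: 6 + 6 = 12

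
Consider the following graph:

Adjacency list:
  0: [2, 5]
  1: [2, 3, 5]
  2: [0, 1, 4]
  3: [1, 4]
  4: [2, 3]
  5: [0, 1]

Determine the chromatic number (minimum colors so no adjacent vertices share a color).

The graph has a maximum clique of size 2 (lower bound on chromatic number).
A valid 2-coloring: {0: 0, 1: 0, 2: 1, 3: 1, 4: 0, 5: 1}.
Chromatic number = 2.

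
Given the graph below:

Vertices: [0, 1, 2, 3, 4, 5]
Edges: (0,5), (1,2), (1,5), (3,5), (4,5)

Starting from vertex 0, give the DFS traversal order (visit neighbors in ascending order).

DFS from vertex 0 (neighbors processed in ascending order):
Visit order: 0, 5, 1, 2, 3, 4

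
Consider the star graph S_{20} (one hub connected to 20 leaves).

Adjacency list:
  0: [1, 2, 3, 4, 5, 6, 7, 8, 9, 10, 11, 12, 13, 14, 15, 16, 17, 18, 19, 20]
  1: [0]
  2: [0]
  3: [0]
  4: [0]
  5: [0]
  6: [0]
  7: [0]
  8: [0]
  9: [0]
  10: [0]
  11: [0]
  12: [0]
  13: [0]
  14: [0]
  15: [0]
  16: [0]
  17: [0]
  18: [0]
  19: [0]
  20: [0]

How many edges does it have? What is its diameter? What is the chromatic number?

Star graph S_{20}: the hub connects to all 20 leaves.
Edges = 20.
Diameter = 2 (any leaf to hub is 1, leaf to leaf through hub is 2).
Star graphs are bipartite (hub vs leaves), so chromatic number = 2.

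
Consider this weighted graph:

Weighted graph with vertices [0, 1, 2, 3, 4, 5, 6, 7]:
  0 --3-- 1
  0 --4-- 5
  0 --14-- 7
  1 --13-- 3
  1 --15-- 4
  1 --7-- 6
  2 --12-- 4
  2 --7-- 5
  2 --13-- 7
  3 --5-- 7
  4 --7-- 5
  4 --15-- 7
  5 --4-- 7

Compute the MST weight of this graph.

Applying Kruskal's algorithm (sort edges by weight, add if no cycle):
  Add (0,1) w=3
  Add (0,5) w=4
  Add (5,7) w=4
  Add (3,7) w=5
  Add (1,6) w=7
  Add (2,5) w=7
  Add (4,5) w=7
  Skip (2,4) w=12 (creates cycle)
  Skip (1,3) w=13 (creates cycle)
  Skip (2,7) w=13 (creates cycle)
  Skip (0,7) w=14 (creates cycle)
  Skip (1,4) w=15 (creates cycle)
  Skip (4,7) w=15 (creates cycle)
MST weight = 37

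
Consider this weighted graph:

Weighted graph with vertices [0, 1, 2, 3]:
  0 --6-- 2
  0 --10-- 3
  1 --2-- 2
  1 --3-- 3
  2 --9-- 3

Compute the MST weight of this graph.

Applying Kruskal's algorithm (sort edges by weight, add if no cycle):
  Add (1,2) w=2
  Add (1,3) w=3
  Add (0,2) w=6
  Skip (2,3) w=9 (creates cycle)
  Skip (0,3) w=10 (creates cycle)
MST weight = 11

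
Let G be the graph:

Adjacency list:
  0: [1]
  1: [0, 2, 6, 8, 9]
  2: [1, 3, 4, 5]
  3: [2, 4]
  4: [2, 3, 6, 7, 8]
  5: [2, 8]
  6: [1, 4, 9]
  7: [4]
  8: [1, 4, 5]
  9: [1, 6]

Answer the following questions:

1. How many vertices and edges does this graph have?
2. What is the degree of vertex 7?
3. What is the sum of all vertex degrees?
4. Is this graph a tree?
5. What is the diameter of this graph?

Count: 10 vertices, 14 edges.
Vertex 7 has neighbors [4], degree = 1.
Handshaking lemma: 2 * 14 = 28.
A tree on 10 vertices has 9 edges. This graph has 14 edges (5 extra). Not a tree.
Diameter (longest shortest path) = 4.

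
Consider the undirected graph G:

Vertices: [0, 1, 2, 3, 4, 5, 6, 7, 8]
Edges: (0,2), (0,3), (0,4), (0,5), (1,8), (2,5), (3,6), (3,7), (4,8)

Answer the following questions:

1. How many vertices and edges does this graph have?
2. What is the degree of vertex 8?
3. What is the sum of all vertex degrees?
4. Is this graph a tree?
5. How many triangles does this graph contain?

Count: 9 vertices, 9 edges.
Vertex 8 has neighbors [1, 4], degree = 2.
Handshaking lemma: 2 * 9 = 18.
A tree on 9 vertices has 8 edges. This graph has 9 edges (1 extra). Not a tree.
Number of triangles = 1.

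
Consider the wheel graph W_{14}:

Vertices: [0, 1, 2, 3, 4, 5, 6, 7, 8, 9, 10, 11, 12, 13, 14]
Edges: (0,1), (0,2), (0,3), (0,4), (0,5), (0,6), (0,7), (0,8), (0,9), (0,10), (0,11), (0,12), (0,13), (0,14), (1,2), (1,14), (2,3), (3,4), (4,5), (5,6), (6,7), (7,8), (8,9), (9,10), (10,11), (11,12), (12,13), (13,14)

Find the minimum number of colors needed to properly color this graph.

W_{14} = C_{14} plus a hub adjacent to every cycle vertex.
The outer cycle needs 2 colors (even cycle); the hub is adjacent to all of them so needs a fresh color.
Chromatic number = 2 + 1 = 3.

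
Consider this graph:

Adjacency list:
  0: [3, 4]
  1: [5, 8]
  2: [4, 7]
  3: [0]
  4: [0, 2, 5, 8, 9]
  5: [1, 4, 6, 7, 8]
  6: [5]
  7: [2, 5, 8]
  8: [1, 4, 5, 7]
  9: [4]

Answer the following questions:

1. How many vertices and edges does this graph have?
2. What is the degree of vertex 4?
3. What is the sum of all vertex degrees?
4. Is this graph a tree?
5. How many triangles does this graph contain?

Count: 10 vertices, 13 edges.
Vertex 4 has neighbors [0, 2, 5, 8, 9], degree = 5.
Handshaking lemma: 2 * 13 = 26.
A tree on 10 vertices has 9 edges. This graph has 13 edges (4 extra). Not a tree.
Number of triangles = 3.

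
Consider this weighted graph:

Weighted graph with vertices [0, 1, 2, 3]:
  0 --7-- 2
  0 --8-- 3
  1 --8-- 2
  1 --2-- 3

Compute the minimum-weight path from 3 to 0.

Using Dijkstra's algorithm from vertex 3:
Shortest path: 3 -> 0
Total weight: 8 = 8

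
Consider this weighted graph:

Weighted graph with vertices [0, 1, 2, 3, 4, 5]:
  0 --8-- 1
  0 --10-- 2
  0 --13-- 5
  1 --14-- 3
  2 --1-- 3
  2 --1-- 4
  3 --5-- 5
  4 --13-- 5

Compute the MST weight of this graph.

Applying Kruskal's algorithm (sort edges by weight, add if no cycle):
  Add (2,3) w=1
  Add (2,4) w=1
  Add (3,5) w=5
  Add (0,1) w=8
  Add (0,2) w=10
  Skip (0,5) w=13 (creates cycle)
  Skip (4,5) w=13 (creates cycle)
  Skip (1,3) w=14 (creates cycle)
MST weight = 25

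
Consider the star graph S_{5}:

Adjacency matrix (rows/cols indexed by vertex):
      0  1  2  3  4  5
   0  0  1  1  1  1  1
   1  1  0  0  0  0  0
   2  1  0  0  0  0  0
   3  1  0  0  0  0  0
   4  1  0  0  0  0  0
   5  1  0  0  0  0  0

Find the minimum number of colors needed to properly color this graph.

S_{5} has one hub adjacent to 5 leaves; leaves are pairwise non-adjacent.
Color the hub 0 and every leaf 1.
Chromatic number = 2.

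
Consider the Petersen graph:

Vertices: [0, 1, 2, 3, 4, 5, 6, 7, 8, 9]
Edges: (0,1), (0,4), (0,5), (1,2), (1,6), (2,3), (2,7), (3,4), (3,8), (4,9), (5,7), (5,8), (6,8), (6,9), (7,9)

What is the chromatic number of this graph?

The Petersen graph contains odd cycles (e.g. the outer 5-cycle), so chi >= 3.
A proper 3-coloring exists (it is a well-known 3-chromatic graph).
Chromatic number = 3.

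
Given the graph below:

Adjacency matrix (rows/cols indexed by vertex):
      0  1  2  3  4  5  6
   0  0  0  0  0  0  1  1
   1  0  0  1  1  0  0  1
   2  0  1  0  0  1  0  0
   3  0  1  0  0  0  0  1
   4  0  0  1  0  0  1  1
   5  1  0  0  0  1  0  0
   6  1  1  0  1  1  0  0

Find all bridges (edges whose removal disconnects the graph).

No bridges found. The graph is 2-edge-connected (no single edge removal disconnects it).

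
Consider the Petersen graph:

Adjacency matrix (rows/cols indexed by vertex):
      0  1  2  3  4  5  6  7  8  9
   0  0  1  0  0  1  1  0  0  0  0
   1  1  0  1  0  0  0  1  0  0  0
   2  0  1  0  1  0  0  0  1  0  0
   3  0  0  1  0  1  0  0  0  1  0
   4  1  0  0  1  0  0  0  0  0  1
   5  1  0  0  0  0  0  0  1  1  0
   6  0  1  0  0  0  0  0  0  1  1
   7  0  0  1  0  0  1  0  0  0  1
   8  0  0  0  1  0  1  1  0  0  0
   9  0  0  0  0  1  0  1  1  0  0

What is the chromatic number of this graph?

The Petersen graph contains odd cycles (e.g. the outer 5-cycle), so chi >= 3.
A proper 3-coloring exists (it is a well-known 3-chromatic graph).
Chromatic number = 3.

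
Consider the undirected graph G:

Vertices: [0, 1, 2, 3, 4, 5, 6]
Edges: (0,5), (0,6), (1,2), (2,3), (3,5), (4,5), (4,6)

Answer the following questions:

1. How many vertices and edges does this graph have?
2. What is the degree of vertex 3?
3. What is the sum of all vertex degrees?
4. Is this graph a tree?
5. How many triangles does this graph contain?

Count: 7 vertices, 7 edges.
Vertex 3 has neighbors [2, 5], degree = 2.
Handshaking lemma: 2 * 7 = 14.
A tree on 7 vertices has 6 edges. This graph has 7 edges (1 extra). Not a tree.
Number of triangles = 0.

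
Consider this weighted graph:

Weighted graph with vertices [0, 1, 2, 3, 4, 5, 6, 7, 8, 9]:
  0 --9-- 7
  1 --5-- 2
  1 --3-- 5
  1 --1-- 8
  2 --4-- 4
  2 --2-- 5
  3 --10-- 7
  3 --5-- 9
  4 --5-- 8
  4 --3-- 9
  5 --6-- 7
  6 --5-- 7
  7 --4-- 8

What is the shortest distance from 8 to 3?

Using Dijkstra's algorithm from vertex 8:
Shortest path: 8 -> 4 -> 9 -> 3
Total weight: 5 + 3 + 5 = 13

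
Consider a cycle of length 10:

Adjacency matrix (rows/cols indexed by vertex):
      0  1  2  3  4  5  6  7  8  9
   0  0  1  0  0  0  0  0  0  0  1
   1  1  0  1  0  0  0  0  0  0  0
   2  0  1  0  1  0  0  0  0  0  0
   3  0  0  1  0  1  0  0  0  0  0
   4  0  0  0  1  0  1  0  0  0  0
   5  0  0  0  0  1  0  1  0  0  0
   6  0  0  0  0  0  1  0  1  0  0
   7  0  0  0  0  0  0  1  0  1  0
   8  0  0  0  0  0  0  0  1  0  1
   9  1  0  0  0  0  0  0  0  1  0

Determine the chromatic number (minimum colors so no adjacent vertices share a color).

This is an even cycle (C_10). Even cycles are bipartite.
Chromatic number = 2.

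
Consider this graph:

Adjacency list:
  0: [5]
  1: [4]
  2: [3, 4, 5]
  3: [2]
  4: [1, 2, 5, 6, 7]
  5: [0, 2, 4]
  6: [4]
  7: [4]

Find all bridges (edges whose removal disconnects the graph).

A bridge is an edge whose removal increases the number of connected components.
Bridges found: (0,5), (1,4), (2,3), (4,6), (4,7)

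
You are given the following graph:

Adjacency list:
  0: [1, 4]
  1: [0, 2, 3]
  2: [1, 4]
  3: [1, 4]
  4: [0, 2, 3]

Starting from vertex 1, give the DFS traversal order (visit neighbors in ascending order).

DFS from vertex 1 (neighbors processed in ascending order):
Visit order: 1, 0, 4, 2, 3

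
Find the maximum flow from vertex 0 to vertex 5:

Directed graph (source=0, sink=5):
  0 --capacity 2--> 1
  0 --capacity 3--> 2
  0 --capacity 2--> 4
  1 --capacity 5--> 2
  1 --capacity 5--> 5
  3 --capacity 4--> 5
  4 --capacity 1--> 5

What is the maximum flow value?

Computing max flow:
  Flow on (0->1): 2/2
  Flow on (0->4): 1/2
  Flow on (1->5): 2/5
  Flow on (4->5): 1/1
Maximum flow = 3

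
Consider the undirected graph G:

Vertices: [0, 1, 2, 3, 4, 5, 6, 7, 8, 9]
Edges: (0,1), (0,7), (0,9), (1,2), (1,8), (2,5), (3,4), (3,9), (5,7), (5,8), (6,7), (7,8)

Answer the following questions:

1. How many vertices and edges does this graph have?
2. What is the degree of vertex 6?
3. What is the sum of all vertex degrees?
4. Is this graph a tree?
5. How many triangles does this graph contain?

Count: 10 vertices, 12 edges.
Vertex 6 has neighbors [7], degree = 1.
Handshaking lemma: 2 * 12 = 24.
A tree on 10 vertices has 9 edges. This graph has 12 edges (3 extra). Not a tree.
Number of triangles = 1.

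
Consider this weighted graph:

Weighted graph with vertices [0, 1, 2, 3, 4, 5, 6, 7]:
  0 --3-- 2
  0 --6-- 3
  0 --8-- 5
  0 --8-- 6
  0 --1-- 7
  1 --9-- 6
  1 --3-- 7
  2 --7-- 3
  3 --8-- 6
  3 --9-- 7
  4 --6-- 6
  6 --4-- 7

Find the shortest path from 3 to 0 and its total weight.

Using Dijkstra's algorithm from vertex 3:
Shortest path: 3 -> 0
Total weight: 6 = 6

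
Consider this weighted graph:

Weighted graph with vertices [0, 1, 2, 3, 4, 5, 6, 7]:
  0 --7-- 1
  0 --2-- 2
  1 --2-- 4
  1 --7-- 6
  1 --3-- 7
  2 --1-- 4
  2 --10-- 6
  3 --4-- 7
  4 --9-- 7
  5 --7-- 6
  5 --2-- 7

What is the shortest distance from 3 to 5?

Using Dijkstra's algorithm from vertex 3:
Shortest path: 3 -> 7 -> 5
Total weight: 4 + 2 = 6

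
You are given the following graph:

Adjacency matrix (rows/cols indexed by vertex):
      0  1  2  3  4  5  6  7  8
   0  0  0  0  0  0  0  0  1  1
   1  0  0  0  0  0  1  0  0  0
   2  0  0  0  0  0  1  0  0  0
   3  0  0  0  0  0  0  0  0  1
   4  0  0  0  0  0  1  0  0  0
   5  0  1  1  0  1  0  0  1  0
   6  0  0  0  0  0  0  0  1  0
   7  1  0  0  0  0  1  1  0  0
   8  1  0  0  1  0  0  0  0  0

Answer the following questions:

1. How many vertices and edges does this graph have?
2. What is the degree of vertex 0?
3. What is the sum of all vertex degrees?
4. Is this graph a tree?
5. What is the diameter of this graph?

Count: 9 vertices, 8 edges.
Vertex 0 has neighbors [7, 8], degree = 2.
Handshaking lemma: 2 * 8 = 16.
A graph is a tree iff it is connected and has exactly n-1 edges. This graph is connected (all 9 vertices in one component) and has 9-1 = 8 edges. It is a tree.
Diameter (longest shortest path) = 5.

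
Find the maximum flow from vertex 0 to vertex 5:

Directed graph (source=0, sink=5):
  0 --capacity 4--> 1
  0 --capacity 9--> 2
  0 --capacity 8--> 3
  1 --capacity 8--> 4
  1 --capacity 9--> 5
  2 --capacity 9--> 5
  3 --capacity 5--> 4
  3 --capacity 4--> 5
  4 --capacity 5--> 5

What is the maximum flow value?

Computing max flow:
  Flow on (0->1): 4/4
  Flow on (0->2): 9/9
  Flow on (0->3): 8/8
  Flow on (1->5): 4/9
  Flow on (2->5): 9/9
  Flow on (3->4): 4/5
  Flow on (3->5): 4/4
  Flow on (4->5): 4/5
Maximum flow = 21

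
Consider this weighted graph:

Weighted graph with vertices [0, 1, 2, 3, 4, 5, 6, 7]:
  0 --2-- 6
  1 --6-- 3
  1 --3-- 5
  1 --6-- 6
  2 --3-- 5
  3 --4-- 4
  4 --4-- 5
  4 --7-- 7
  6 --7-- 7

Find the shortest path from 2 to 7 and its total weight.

Using Dijkstra's algorithm from vertex 2:
Shortest path: 2 -> 5 -> 4 -> 7
Total weight: 3 + 4 + 7 = 14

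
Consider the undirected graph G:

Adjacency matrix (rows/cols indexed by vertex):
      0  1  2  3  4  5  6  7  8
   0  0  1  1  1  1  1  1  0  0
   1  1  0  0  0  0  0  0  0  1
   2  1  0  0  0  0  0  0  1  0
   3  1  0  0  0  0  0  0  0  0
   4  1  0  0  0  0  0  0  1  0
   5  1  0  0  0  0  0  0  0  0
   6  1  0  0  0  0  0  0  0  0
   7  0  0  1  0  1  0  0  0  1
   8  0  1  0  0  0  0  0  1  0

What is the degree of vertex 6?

Vertex 6 has neighbors [0], so deg(6) = 1.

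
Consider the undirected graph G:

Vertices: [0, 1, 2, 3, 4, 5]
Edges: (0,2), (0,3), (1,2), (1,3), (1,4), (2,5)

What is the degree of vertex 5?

Vertex 5 has neighbors [2], so deg(5) = 1.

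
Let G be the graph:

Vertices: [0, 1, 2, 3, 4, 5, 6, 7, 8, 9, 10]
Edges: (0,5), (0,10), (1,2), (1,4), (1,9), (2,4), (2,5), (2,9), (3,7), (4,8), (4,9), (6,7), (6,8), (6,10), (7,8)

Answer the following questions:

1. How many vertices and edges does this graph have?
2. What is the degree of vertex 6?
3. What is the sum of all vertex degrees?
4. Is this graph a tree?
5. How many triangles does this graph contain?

Count: 11 vertices, 15 edges.
Vertex 6 has neighbors [7, 8, 10], degree = 3.
Handshaking lemma: 2 * 15 = 30.
A tree on 11 vertices has 10 edges. This graph has 15 edges (5 extra). Not a tree.
Number of triangles = 5.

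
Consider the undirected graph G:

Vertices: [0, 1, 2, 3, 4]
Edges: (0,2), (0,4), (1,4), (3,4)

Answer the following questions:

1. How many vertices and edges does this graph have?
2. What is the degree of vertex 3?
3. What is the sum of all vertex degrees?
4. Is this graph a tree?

Count: 5 vertices, 4 edges.
Vertex 3 has neighbors [4], degree = 1.
Handshaking lemma: 2 * 4 = 8.
A graph is a tree iff it is connected and has exactly n-1 edges. This graph is connected (all 5 vertices in one component) and has 5-1 = 4 edges. It is a tree.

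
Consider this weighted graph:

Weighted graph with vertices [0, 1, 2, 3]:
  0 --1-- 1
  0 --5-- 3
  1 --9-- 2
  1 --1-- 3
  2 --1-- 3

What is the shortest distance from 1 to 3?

Using Dijkstra's algorithm from vertex 1:
Shortest path: 1 -> 3
Total weight: 1 = 1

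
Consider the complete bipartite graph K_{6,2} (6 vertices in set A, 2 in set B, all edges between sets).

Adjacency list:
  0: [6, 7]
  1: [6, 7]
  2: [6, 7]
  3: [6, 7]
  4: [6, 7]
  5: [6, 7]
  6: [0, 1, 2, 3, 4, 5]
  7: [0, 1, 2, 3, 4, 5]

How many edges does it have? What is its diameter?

K_{6,2} has 6 * 2 = 12 edges.
Any vertex reaches any opposite-side vertex in 1 step; same-side vertices reach in 2 steps via any opposite-side vertex.
Diameter = 2.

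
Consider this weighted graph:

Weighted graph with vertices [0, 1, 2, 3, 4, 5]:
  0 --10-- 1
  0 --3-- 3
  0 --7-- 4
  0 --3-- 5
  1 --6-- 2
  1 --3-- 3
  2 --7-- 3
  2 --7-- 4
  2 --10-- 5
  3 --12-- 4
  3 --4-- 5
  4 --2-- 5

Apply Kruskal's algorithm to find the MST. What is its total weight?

Applying Kruskal's algorithm (sort edges by weight, add if no cycle):
  Add (4,5) w=2
  Add (0,5) w=3
  Add (0,3) w=3
  Add (1,3) w=3
  Skip (3,5) w=4 (creates cycle)
  Add (1,2) w=6
  Skip (0,4) w=7 (creates cycle)
  Skip (2,3) w=7 (creates cycle)
  Skip (2,4) w=7 (creates cycle)
  Skip (0,1) w=10 (creates cycle)
  Skip (2,5) w=10 (creates cycle)
  Skip (3,4) w=12 (creates cycle)
MST weight = 17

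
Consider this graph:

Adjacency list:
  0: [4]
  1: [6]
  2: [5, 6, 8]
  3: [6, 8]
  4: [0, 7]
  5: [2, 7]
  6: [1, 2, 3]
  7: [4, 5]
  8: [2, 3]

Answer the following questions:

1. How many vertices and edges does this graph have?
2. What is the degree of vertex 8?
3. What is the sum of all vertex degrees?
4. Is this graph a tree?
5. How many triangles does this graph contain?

Count: 9 vertices, 9 edges.
Vertex 8 has neighbors [2, 3], degree = 2.
Handshaking lemma: 2 * 9 = 18.
A tree on 9 vertices has 8 edges. This graph has 9 edges (1 extra). Not a tree.
Number of triangles = 0.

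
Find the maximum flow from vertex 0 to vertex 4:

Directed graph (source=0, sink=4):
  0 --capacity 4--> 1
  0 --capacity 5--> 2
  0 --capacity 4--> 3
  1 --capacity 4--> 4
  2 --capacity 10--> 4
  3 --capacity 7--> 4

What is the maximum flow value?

Computing max flow:
  Flow on (0->1): 4/4
  Flow on (0->2): 5/5
  Flow on (0->3): 4/4
  Flow on (1->4): 4/4
  Flow on (2->4): 5/10
  Flow on (3->4): 4/7
Maximum flow = 13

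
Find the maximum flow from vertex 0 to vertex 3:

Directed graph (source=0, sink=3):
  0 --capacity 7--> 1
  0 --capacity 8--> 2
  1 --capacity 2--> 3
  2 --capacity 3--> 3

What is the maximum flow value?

Computing max flow:
  Flow on (0->1): 2/7
  Flow on (0->2): 3/8
  Flow on (1->3): 2/2
  Flow on (2->3): 3/3
Maximum flow = 5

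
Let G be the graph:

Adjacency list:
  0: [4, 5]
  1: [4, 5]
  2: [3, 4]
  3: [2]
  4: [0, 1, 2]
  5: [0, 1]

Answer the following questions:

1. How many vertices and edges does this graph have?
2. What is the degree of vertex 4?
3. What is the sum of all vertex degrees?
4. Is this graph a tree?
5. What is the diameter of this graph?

Count: 6 vertices, 6 edges.
Vertex 4 has neighbors [0, 1, 2], degree = 3.
Handshaking lemma: 2 * 6 = 12.
A tree on 6 vertices has 5 edges. This graph has 6 edges (1 extra). Not a tree.
Diameter (longest shortest path) = 4.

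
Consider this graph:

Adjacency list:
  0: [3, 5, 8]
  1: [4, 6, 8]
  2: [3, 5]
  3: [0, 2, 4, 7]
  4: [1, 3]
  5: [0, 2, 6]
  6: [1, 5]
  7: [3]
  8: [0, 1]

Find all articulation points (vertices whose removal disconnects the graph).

An articulation point is a vertex whose removal disconnects the graph.
Articulation points: [3]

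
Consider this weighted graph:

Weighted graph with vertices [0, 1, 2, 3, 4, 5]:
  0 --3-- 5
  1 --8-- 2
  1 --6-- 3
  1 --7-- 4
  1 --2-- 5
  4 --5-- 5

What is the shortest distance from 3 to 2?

Using Dijkstra's algorithm from vertex 3:
Shortest path: 3 -> 1 -> 2
Total weight: 6 + 8 = 14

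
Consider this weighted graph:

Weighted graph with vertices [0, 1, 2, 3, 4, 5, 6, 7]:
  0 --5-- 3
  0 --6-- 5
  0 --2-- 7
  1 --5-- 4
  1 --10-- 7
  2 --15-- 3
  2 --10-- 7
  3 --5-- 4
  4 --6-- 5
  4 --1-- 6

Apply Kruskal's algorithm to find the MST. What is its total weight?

Applying Kruskal's algorithm (sort edges by weight, add if no cycle):
  Add (4,6) w=1
  Add (0,7) w=2
  Add (0,3) w=5
  Add (1,4) w=5
  Add (3,4) w=5
  Add (0,5) w=6
  Skip (4,5) w=6 (creates cycle)
  Skip (1,7) w=10 (creates cycle)
  Add (2,7) w=10
  Skip (2,3) w=15 (creates cycle)
MST weight = 34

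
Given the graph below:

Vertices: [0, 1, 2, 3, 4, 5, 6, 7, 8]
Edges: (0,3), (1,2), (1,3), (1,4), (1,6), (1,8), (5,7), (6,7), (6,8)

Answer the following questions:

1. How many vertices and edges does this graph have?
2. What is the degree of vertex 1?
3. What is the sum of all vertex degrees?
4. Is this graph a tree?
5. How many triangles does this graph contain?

Count: 9 vertices, 9 edges.
Vertex 1 has neighbors [2, 3, 4, 6, 8], degree = 5.
Handshaking lemma: 2 * 9 = 18.
A tree on 9 vertices has 8 edges. This graph has 9 edges (1 extra). Not a tree.
Number of triangles = 1.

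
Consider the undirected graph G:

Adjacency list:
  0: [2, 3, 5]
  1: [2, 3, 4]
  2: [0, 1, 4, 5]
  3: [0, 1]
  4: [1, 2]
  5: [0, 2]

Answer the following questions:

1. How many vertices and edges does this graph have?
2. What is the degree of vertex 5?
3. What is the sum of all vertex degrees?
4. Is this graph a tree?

Count: 6 vertices, 8 edges.
Vertex 5 has neighbors [0, 2], degree = 2.
Handshaking lemma: 2 * 8 = 16.
A tree on 6 vertices has 5 edges. This graph has 8 edges (3 extra). Not a tree.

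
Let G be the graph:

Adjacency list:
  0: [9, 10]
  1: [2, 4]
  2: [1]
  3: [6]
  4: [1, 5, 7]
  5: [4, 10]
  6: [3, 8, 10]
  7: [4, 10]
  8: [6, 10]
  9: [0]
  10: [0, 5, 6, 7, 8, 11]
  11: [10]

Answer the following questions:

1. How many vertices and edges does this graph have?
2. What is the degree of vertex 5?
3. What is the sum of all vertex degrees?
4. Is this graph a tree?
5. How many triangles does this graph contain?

Count: 12 vertices, 13 edges.
Vertex 5 has neighbors [4, 10], degree = 2.
Handshaking lemma: 2 * 13 = 26.
A tree on 12 vertices has 11 edges. This graph has 13 edges (2 extra). Not a tree.
Number of triangles = 1.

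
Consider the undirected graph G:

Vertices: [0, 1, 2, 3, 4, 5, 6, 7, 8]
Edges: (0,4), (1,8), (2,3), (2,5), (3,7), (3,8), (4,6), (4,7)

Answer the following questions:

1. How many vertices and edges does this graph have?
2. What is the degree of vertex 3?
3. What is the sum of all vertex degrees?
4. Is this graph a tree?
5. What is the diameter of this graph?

Count: 9 vertices, 8 edges.
Vertex 3 has neighbors [2, 7, 8], degree = 3.
Handshaking lemma: 2 * 8 = 16.
A graph is a tree iff it is connected and has exactly n-1 edges. This graph is connected (all 9 vertices in one component) and has 9-1 = 8 edges. It is a tree.
Diameter (longest shortest path) = 5.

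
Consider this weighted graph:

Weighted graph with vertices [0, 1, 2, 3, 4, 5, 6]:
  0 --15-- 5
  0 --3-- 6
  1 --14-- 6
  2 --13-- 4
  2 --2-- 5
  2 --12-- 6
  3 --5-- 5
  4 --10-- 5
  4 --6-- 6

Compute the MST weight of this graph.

Applying Kruskal's algorithm (sort edges by weight, add if no cycle):
  Add (2,5) w=2
  Add (0,6) w=3
  Add (3,5) w=5
  Add (4,6) w=6
  Add (4,5) w=10
  Skip (2,6) w=12 (creates cycle)
  Skip (2,4) w=13 (creates cycle)
  Add (1,6) w=14
  Skip (0,5) w=15 (creates cycle)
MST weight = 40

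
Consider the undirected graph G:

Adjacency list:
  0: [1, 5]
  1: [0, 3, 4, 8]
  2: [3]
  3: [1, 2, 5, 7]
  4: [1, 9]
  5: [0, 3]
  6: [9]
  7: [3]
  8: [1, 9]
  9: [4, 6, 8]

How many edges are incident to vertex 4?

Vertex 4 has neighbors [1, 9], so deg(4) = 2.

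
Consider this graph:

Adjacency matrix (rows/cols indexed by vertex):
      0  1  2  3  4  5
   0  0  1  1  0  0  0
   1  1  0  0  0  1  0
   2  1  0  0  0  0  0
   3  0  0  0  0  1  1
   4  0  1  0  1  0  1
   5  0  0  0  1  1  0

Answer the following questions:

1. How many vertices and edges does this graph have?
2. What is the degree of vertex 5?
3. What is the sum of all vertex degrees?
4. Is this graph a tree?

Count: 6 vertices, 6 edges.
Vertex 5 has neighbors [3, 4], degree = 2.
Handshaking lemma: 2 * 6 = 12.
A tree on 6 vertices has 5 edges. This graph has 6 edges (1 extra). Not a tree.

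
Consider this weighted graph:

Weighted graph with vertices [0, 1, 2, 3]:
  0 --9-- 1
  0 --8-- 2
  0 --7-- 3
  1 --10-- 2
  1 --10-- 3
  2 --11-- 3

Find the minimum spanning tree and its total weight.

Applying Kruskal's algorithm (sort edges by weight, add if no cycle):
  Add (0,3) w=7
  Add (0,2) w=8
  Add (0,1) w=9
  Skip (1,2) w=10 (creates cycle)
  Skip (1,3) w=10 (creates cycle)
  Skip (2,3) w=11 (creates cycle)
MST weight = 24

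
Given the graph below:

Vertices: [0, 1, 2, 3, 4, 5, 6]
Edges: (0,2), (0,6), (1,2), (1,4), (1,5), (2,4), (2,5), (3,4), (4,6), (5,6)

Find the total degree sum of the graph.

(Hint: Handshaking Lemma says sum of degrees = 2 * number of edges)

Count edges: 10 edges.
By Handshaking Lemma: sum of degrees = 2 * 10 = 20.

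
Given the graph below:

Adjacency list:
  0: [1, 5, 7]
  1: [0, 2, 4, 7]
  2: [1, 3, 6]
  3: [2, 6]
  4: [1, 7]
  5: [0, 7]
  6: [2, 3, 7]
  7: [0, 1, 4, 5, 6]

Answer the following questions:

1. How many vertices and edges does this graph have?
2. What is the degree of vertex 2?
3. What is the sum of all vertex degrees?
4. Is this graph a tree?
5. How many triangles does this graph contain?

Count: 8 vertices, 12 edges.
Vertex 2 has neighbors [1, 3, 6], degree = 3.
Handshaking lemma: 2 * 12 = 24.
A tree on 8 vertices has 7 edges. This graph has 12 edges (5 extra). Not a tree.
Number of triangles = 4.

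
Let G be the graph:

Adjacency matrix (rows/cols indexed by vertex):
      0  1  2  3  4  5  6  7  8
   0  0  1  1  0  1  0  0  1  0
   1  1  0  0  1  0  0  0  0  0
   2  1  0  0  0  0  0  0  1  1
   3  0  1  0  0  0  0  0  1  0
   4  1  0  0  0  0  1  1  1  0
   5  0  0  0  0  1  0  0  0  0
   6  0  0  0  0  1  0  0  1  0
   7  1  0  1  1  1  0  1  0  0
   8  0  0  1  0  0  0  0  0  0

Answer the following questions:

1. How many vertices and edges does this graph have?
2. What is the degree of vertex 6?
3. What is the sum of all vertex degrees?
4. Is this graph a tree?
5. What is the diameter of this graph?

Count: 9 vertices, 12 edges.
Vertex 6 has neighbors [4, 7], degree = 2.
Handshaking lemma: 2 * 12 = 24.
A tree on 9 vertices has 8 edges. This graph has 12 edges (4 extra). Not a tree.
Diameter (longest shortest path) = 4.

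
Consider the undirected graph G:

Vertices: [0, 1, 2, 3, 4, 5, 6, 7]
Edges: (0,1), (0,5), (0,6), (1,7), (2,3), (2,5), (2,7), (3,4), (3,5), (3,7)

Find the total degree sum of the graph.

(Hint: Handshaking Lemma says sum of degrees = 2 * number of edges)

Count edges: 10 edges.
By Handshaking Lemma: sum of degrees = 2 * 10 = 20.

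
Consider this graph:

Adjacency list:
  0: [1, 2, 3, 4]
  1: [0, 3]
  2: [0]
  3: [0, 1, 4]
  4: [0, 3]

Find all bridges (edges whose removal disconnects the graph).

A bridge is an edge whose removal increases the number of connected components.
Bridges found: (0,2)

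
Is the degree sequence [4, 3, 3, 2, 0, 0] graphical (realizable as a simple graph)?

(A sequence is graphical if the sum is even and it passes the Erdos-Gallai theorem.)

Sum of degrees = 12. Sum is even but fails Erdos-Gallai. The sequence is NOT graphical.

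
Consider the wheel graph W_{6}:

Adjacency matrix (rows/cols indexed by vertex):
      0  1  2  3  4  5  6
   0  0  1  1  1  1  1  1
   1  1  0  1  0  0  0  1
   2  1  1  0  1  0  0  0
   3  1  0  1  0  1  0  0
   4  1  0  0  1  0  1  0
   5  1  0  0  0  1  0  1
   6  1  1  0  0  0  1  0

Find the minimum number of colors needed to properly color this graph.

W_{6} = C_{6} plus a hub adjacent to every cycle vertex.
The outer cycle needs 2 colors (even cycle); the hub is adjacent to all of them so needs a fresh color.
Chromatic number = 2 + 1 = 3.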